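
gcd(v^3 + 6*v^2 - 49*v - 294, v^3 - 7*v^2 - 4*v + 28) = v - 7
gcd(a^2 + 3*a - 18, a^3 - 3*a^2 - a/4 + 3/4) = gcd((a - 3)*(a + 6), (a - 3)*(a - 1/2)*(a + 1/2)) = a - 3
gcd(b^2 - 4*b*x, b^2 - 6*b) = b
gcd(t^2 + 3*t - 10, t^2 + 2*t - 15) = t + 5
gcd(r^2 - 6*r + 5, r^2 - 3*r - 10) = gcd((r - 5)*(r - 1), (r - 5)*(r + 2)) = r - 5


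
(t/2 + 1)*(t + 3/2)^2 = t^3/2 + 5*t^2/2 + 33*t/8 + 9/4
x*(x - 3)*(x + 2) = x^3 - x^2 - 6*x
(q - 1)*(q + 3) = q^2 + 2*q - 3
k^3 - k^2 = k^2*(k - 1)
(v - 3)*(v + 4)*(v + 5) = v^3 + 6*v^2 - 7*v - 60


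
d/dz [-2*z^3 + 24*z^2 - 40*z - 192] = -6*z^2 + 48*z - 40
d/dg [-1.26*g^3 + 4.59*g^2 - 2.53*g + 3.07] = -3.78*g^2 + 9.18*g - 2.53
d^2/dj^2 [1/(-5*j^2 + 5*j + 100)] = 2*(-j^2 + j + (2*j - 1)^2 + 20)/(5*(-j^2 + j + 20)^3)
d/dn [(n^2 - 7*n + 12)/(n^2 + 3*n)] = 2*(5*n^2 - 12*n - 18)/(n^2*(n^2 + 6*n + 9))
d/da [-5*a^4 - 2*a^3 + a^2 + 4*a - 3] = -20*a^3 - 6*a^2 + 2*a + 4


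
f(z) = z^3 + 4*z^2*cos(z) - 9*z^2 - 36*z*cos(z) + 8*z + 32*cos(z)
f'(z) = -4*z^2*sin(z) + 3*z^2 + 36*z*sin(z) + 8*z*cos(z) - 18*z - 32*sin(z) - 36*cos(z) + 8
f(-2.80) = -269.59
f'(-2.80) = 191.94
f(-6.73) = -355.56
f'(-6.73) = 380.80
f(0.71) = 7.91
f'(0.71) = -31.77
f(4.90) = -68.26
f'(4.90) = -55.08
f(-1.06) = 16.71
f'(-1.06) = 73.83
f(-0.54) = 38.02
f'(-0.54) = 11.06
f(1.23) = -4.00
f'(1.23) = -12.47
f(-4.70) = -343.82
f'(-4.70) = -129.76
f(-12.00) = -2242.39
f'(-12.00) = -13.42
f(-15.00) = -6638.26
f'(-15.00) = 2028.74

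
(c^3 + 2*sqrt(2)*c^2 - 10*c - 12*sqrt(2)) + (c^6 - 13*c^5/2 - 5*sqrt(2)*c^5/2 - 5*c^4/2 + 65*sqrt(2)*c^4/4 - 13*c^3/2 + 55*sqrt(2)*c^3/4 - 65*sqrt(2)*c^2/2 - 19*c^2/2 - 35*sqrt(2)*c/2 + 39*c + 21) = c^6 - 13*c^5/2 - 5*sqrt(2)*c^5/2 - 5*c^4/2 + 65*sqrt(2)*c^4/4 - 11*c^3/2 + 55*sqrt(2)*c^3/4 - 61*sqrt(2)*c^2/2 - 19*c^2/2 - 35*sqrt(2)*c/2 + 29*c - 12*sqrt(2) + 21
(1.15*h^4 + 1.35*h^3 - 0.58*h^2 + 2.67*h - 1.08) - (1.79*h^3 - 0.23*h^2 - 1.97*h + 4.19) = 1.15*h^4 - 0.44*h^3 - 0.35*h^2 + 4.64*h - 5.27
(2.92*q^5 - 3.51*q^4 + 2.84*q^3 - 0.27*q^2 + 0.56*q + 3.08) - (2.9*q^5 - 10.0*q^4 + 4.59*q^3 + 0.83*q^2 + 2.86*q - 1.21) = 0.02*q^5 + 6.49*q^4 - 1.75*q^3 - 1.1*q^2 - 2.3*q + 4.29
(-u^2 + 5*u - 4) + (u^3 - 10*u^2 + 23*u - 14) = u^3 - 11*u^2 + 28*u - 18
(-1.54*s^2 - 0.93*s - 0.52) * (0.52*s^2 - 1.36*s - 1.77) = -0.8008*s^4 + 1.6108*s^3 + 3.7202*s^2 + 2.3533*s + 0.9204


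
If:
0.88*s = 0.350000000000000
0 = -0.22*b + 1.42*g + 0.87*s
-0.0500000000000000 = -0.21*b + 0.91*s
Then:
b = 1.96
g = 0.06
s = 0.40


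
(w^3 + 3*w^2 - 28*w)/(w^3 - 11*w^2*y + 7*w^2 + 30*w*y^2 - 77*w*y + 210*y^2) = w*(w - 4)/(w^2 - 11*w*y + 30*y^2)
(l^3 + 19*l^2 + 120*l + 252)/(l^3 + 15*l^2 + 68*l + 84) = (l + 6)/(l + 2)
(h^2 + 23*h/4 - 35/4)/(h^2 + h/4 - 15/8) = 2*(h + 7)/(2*h + 3)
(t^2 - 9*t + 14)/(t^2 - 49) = (t - 2)/(t + 7)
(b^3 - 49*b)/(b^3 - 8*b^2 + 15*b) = (b^2 - 49)/(b^2 - 8*b + 15)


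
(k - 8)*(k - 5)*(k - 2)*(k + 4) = k^4 - 11*k^3 + 6*k^2 + 184*k - 320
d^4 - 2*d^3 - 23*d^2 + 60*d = d*(d - 4)*(d - 3)*(d + 5)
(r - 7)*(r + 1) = r^2 - 6*r - 7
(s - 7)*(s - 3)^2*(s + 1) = s^4 - 12*s^3 + 38*s^2 - 12*s - 63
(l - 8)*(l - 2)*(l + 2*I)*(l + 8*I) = l^4 - 10*l^3 + 10*I*l^3 - 100*I*l^2 + 160*l + 160*I*l - 256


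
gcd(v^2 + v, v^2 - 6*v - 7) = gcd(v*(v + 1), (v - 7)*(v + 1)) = v + 1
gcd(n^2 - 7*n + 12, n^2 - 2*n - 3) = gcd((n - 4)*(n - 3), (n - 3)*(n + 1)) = n - 3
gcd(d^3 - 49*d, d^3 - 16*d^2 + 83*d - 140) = d - 7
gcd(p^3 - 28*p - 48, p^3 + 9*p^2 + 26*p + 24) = p^2 + 6*p + 8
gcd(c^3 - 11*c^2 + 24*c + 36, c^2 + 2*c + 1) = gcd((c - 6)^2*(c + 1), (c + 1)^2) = c + 1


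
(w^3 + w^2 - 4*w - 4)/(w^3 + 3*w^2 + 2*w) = (w - 2)/w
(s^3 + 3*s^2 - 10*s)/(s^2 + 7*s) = (s^2 + 3*s - 10)/(s + 7)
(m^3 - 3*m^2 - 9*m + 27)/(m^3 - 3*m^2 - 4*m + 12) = (m^2 - 9)/(m^2 - 4)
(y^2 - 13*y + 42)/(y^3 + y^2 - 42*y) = (y - 7)/(y*(y + 7))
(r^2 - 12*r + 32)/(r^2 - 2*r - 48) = (r - 4)/(r + 6)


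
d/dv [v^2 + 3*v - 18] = 2*v + 3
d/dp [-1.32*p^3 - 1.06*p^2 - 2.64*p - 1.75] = -3.96*p^2 - 2.12*p - 2.64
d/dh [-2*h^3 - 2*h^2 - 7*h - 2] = -6*h^2 - 4*h - 7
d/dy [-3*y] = -3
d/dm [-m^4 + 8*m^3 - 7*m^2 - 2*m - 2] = -4*m^3 + 24*m^2 - 14*m - 2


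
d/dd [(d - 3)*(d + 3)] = 2*d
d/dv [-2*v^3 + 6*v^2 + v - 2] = -6*v^2 + 12*v + 1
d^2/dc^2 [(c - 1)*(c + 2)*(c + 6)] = 6*c + 14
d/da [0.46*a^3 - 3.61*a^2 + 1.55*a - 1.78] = 1.38*a^2 - 7.22*a + 1.55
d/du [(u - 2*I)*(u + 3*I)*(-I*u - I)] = -3*I*u^2 + 2*u*(1 - I) + 1 - 6*I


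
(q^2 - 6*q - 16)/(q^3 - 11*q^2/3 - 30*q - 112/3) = 3/(3*q + 7)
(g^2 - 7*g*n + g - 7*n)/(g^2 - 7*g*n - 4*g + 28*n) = (g + 1)/(g - 4)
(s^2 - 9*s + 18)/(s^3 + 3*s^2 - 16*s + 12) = (s^2 - 9*s + 18)/(s^3 + 3*s^2 - 16*s + 12)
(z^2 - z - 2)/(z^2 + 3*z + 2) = (z - 2)/(z + 2)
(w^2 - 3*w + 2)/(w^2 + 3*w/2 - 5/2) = 2*(w - 2)/(2*w + 5)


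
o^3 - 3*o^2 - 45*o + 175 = (o - 5)^2*(o + 7)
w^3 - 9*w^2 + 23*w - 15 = (w - 5)*(w - 3)*(w - 1)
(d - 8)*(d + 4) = d^2 - 4*d - 32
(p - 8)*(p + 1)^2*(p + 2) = p^4 - 4*p^3 - 27*p^2 - 38*p - 16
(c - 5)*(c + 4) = c^2 - c - 20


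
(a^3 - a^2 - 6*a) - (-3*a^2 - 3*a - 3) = a^3 + 2*a^2 - 3*a + 3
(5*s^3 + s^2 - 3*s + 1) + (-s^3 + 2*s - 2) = 4*s^3 + s^2 - s - 1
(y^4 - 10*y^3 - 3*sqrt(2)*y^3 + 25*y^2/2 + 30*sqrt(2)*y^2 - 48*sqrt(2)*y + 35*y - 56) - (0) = y^4 - 10*y^3 - 3*sqrt(2)*y^3 + 25*y^2/2 + 30*sqrt(2)*y^2 - 48*sqrt(2)*y + 35*y - 56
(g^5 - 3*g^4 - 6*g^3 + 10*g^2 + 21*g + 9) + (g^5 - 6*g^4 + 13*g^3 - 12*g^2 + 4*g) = 2*g^5 - 9*g^4 + 7*g^3 - 2*g^2 + 25*g + 9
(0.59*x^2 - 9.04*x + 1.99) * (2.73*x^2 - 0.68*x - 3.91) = 1.6107*x^4 - 25.0804*x^3 + 9.273*x^2 + 33.9932*x - 7.7809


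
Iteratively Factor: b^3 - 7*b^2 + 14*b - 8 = (b - 1)*(b^2 - 6*b + 8) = (b - 2)*(b - 1)*(b - 4)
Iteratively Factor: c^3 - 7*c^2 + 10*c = (c - 5)*(c^2 - 2*c) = (c - 5)*(c - 2)*(c)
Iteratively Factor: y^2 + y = (y + 1)*(y)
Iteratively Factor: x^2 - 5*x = (x - 5)*(x)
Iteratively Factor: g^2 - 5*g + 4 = (g - 1)*(g - 4)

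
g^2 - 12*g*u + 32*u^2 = (g - 8*u)*(g - 4*u)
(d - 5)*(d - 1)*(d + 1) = d^3 - 5*d^2 - d + 5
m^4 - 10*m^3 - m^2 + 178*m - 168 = (m - 7)*(m - 6)*(m - 1)*(m + 4)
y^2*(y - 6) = y^3 - 6*y^2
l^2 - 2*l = l*(l - 2)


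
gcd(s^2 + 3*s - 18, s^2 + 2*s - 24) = s + 6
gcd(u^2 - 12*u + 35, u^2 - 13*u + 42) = u - 7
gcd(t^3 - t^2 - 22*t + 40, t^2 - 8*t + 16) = t - 4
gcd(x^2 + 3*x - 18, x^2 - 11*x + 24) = x - 3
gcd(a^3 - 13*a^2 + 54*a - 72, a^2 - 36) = a - 6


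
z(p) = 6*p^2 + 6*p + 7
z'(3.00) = 42.00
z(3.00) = 79.00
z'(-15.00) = -174.00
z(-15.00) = 1267.00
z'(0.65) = 13.80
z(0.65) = 13.44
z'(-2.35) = -22.20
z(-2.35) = 26.04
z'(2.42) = 35.04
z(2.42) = 56.66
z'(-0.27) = 2.76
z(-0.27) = 5.82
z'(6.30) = 81.60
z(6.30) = 282.94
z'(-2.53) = -24.36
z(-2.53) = 30.23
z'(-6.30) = -69.60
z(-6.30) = 207.34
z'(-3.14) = -31.68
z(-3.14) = 47.32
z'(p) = 12*p + 6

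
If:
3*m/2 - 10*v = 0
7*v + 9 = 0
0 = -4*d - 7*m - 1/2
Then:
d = 119/8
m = -60/7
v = -9/7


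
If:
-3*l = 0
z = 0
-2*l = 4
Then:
No Solution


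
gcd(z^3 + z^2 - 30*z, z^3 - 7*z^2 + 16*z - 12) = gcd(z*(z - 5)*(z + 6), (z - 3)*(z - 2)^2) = 1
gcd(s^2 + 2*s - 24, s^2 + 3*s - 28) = s - 4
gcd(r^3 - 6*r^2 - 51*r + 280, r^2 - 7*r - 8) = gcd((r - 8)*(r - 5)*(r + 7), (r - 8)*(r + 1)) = r - 8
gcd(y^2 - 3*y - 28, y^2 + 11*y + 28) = y + 4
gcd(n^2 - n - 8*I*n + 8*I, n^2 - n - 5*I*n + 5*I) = n - 1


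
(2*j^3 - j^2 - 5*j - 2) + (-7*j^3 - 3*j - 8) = -5*j^3 - j^2 - 8*j - 10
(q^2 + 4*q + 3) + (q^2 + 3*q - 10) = 2*q^2 + 7*q - 7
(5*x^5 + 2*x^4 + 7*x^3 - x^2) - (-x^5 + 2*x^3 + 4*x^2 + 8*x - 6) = 6*x^5 + 2*x^4 + 5*x^3 - 5*x^2 - 8*x + 6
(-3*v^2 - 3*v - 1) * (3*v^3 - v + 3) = -9*v^5 - 9*v^4 - 6*v^2 - 8*v - 3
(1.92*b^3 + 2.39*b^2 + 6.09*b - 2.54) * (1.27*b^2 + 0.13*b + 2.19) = 2.4384*b^5 + 3.2849*b^4 + 12.2498*b^3 + 2.8*b^2 + 13.0069*b - 5.5626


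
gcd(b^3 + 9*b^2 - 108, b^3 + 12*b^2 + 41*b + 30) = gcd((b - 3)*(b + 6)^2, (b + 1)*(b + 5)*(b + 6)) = b + 6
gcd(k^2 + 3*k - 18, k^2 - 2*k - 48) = k + 6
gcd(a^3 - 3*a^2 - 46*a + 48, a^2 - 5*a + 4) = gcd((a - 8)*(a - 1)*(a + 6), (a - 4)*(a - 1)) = a - 1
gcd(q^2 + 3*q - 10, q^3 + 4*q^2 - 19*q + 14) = q - 2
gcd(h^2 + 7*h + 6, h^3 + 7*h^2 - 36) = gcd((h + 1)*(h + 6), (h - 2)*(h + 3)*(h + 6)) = h + 6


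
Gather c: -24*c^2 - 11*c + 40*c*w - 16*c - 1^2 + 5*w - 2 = -24*c^2 + c*(40*w - 27) + 5*w - 3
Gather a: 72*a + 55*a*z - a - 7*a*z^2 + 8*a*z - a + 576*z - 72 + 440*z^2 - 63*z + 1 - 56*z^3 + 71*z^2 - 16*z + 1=a*(-7*z^2 + 63*z + 70) - 56*z^3 + 511*z^2 + 497*z - 70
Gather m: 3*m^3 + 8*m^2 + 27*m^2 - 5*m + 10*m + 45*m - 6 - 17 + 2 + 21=3*m^3 + 35*m^2 + 50*m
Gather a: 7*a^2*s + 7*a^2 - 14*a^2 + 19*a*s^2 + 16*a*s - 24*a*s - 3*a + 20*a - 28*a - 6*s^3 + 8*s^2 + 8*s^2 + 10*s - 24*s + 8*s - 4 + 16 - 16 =a^2*(7*s - 7) + a*(19*s^2 - 8*s - 11) - 6*s^3 + 16*s^2 - 6*s - 4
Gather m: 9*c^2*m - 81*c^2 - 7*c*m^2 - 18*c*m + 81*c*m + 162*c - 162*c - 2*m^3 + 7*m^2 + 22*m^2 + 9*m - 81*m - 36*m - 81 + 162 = -81*c^2 - 2*m^3 + m^2*(29 - 7*c) + m*(9*c^2 + 63*c - 108) + 81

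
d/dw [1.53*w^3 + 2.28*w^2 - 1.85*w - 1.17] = 4.59*w^2 + 4.56*w - 1.85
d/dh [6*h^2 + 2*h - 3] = 12*h + 2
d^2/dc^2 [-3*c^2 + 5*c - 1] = -6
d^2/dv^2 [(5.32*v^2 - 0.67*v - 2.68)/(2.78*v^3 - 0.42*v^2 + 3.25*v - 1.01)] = (82.230176*v^6 - 31.068168*v^5 - 532.248792*v^4 + 285.585756*v^3 - 184.234488*v^2 - 21.49494*v - 47.885974)/(21.484952*v^9 - 9.737784*v^8 + 76.823076*v^7 - 46.25934*v^6 + 96.886806*v^5 - 68.595342*v^4 + 51.107659*v^3 - 33.289701*v^2 + 9.945975*v - 1.030301)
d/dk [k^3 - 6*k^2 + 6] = 3*k*(k - 4)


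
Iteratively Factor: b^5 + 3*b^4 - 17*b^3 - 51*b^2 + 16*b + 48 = (b + 4)*(b^4 - b^3 - 13*b^2 + b + 12) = (b - 4)*(b + 4)*(b^3 + 3*b^2 - b - 3) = (b - 4)*(b - 1)*(b + 4)*(b^2 + 4*b + 3) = (b - 4)*(b - 1)*(b + 3)*(b + 4)*(b + 1)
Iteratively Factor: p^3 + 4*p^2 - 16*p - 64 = (p + 4)*(p^2 - 16) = (p - 4)*(p + 4)*(p + 4)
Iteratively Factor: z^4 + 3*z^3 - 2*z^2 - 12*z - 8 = (z + 1)*(z^3 + 2*z^2 - 4*z - 8) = (z + 1)*(z + 2)*(z^2 - 4) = (z + 1)*(z + 2)^2*(z - 2)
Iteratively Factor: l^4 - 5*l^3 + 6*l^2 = (l - 3)*(l^3 - 2*l^2) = l*(l - 3)*(l^2 - 2*l) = l*(l - 3)*(l - 2)*(l)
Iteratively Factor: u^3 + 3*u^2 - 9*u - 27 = (u + 3)*(u^2 - 9) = (u + 3)^2*(u - 3)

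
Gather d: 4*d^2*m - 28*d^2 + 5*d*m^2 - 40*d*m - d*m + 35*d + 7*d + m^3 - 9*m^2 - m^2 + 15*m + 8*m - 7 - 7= d^2*(4*m - 28) + d*(5*m^2 - 41*m + 42) + m^3 - 10*m^2 + 23*m - 14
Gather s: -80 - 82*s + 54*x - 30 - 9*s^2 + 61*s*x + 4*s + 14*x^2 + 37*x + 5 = -9*s^2 + s*(61*x - 78) + 14*x^2 + 91*x - 105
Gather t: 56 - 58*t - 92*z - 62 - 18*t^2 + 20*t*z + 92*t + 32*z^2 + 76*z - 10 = -18*t^2 + t*(20*z + 34) + 32*z^2 - 16*z - 16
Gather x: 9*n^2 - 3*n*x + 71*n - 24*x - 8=9*n^2 + 71*n + x*(-3*n - 24) - 8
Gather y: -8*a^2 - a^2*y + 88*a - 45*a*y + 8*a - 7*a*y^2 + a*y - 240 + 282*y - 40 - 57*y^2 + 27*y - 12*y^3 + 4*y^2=-8*a^2 + 96*a - 12*y^3 + y^2*(-7*a - 53) + y*(-a^2 - 44*a + 309) - 280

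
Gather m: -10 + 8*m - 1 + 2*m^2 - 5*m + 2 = 2*m^2 + 3*m - 9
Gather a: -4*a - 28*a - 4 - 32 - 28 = -32*a - 64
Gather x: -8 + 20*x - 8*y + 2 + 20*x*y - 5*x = x*(20*y + 15) - 8*y - 6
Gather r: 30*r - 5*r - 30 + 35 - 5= 25*r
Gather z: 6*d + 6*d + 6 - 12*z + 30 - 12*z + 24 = 12*d - 24*z + 60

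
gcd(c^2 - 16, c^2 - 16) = c^2 - 16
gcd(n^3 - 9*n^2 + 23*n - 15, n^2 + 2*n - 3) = n - 1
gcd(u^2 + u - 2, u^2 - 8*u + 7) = u - 1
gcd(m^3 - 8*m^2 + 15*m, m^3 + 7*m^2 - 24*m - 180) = m - 5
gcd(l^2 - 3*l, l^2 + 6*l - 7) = 1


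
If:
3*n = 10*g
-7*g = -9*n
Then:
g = 0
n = 0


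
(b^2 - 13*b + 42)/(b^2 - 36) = (b - 7)/(b + 6)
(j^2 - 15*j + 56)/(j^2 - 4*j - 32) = (j - 7)/(j + 4)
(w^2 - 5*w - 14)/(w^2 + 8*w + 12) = (w - 7)/(w + 6)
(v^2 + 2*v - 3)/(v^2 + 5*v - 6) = (v + 3)/(v + 6)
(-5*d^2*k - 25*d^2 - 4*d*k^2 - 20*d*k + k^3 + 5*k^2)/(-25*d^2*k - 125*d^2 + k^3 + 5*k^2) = (d + k)/(5*d + k)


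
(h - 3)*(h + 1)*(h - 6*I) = h^3 - 2*h^2 - 6*I*h^2 - 3*h + 12*I*h + 18*I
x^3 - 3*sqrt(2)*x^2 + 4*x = x*(x - 2*sqrt(2))*(x - sqrt(2))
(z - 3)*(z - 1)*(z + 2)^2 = z^4 - 9*z^2 - 4*z + 12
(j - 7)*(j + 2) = j^2 - 5*j - 14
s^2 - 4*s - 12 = (s - 6)*(s + 2)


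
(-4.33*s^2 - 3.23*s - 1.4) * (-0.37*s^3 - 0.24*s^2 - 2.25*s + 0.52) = 1.6021*s^5 + 2.2343*s^4 + 11.0357*s^3 + 5.3519*s^2 + 1.4704*s - 0.728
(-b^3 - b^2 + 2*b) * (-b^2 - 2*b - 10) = b^5 + 3*b^4 + 10*b^3 + 6*b^2 - 20*b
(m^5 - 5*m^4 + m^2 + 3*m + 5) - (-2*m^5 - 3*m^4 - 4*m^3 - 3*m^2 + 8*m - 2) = 3*m^5 - 2*m^4 + 4*m^3 + 4*m^2 - 5*m + 7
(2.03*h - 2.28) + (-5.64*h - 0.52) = -3.61*h - 2.8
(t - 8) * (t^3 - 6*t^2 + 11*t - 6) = t^4 - 14*t^3 + 59*t^2 - 94*t + 48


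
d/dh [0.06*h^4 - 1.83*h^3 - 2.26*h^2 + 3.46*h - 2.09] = 0.24*h^3 - 5.49*h^2 - 4.52*h + 3.46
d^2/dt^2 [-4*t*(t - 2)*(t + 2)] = -24*t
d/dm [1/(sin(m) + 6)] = -cos(m)/(sin(m) + 6)^2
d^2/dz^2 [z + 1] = 0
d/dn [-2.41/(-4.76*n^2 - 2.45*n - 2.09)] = (-22.9432*n - 5.9045)/(4.76*n^2 + 2.45*n + 2.09)^2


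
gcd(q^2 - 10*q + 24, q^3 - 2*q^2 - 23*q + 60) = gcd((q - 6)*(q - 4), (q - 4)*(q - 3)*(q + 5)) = q - 4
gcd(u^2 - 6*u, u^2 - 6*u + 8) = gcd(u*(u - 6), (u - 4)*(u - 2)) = 1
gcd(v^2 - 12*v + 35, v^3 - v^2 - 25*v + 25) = v - 5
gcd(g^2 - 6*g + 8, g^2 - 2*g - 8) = g - 4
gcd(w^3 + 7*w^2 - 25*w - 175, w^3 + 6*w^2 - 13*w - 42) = w + 7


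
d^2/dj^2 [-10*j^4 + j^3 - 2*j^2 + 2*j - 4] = -120*j^2 + 6*j - 4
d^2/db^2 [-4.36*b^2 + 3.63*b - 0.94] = -8.72000000000000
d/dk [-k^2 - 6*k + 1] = -2*k - 6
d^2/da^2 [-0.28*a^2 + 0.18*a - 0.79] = -0.560000000000000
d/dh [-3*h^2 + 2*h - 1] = 2 - 6*h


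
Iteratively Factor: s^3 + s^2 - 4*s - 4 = (s + 2)*(s^2 - s - 2) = (s + 1)*(s + 2)*(s - 2)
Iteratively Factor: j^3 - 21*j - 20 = (j + 1)*(j^2 - j - 20) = (j + 1)*(j + 4)*(j - 5)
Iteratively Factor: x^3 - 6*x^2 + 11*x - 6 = (x - 3)*(x^2 - 3*x + 2) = (x - 3)*(x - 2)*(x - 1)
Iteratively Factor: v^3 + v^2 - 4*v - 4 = (v + 2)*(v^2 - v - 2) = (v - 2)*(v + 2)*(v + 1)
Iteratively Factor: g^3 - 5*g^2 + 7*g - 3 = (g - 1)*(g^2 - 4*g + 3) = (g - 1)^2*(g - 3)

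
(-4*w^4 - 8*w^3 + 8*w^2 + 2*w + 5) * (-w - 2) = 4*w^5 + 16*w^4 + 8*w^3 - 18*w^2 - 9*w - 10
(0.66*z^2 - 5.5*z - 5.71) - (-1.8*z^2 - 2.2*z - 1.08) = 2.46*z^2 - 3.3*z - 4.63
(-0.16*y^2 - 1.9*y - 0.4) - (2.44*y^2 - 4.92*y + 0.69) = -2.6*y^2 + 3.02*y - 1.09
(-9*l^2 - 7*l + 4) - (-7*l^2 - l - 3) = -2*l^2 - 6*l + 7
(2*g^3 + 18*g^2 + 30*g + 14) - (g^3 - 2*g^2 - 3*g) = g^3 + 20*g^2 + 33*g + 14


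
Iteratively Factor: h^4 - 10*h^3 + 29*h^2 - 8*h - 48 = (h + 1)*(h^3 - 11*h^2 + 40*h - 48) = (h - 3)*(h + 1)*(h^2 - 8*h + 16) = (h - 4)*(h - 3)*(h + 1)*(h - 4)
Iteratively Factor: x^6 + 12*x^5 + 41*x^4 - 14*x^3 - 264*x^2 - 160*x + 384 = (x + 4)*(x^5 + 8*x^4 + 9*x^3 - 50*x^2 - 64*x + 96) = (x + 3)*(x + 4)*(x^4 + 5*x^3 - 6*x^2 - 32*x + 32) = (x - 1)*(x + 3)*(x + 4)*(x^3 + 6*x^2 - 32) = (x - 2)*(x - 1)*(x + 3)*(x + 4)*(x^2 + 8*x + 16) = (x - 2)*(x - 1)*(x + 3)*(x + 4)^2*(x + 4)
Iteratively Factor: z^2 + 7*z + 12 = (z + 3)*(z + 4)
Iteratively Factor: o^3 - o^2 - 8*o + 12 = (o + 3)*(o^2 - 4*o + 4) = (o - 2)*(o + 3)*(o - 2)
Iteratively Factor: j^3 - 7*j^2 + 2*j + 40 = (j - 4)*(j^2 - 3*j - 10) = (j - 4)*(j + 2)*(j - 5)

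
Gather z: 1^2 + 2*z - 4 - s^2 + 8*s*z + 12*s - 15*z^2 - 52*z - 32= -s^2 + 12*s - 15*z^2 + z*(8*s - 50) - 35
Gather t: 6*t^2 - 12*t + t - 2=6*t^2 - 11*t - 2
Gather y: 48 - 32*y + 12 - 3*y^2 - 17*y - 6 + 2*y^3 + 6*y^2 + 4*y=2*y^3 + 3*y^2 - 45*y + 54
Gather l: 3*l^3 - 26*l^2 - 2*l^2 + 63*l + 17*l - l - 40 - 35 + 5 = 3*l^3 - 28*l^2 + 79*l - 70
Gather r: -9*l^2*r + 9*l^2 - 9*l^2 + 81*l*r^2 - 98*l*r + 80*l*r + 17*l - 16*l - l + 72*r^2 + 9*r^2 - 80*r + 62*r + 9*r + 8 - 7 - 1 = r^2*(81*l + 81) + r*(-9*l^2 - 18*l - 9)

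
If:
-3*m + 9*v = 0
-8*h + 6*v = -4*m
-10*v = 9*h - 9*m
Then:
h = 0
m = 0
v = 0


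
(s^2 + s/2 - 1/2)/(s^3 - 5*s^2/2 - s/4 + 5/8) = 4*(s + 1)/(4*s^2 - 8*s - 5)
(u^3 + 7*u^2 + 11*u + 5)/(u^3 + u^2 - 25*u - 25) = (u + 1)/(u - 5)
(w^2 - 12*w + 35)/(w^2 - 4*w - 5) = (w - 7)/(w + 1)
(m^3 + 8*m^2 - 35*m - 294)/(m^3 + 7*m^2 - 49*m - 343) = (m - 6)/(m - 7)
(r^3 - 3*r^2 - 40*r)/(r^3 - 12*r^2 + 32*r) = (r + 5)/(r - 4)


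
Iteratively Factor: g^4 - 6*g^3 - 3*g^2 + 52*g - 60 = (g - 2)*(g^3 - 4*g^2 - 11*g + 30) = (g - 2)^2*(g^2 - 2*g - 15) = (g - 2)^2*(g + 3)*(g - 5)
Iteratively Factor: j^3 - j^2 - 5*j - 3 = (j - 3)*(j^2 + 2*j + 1) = (j - 3)*(j + 1)*(j + 1)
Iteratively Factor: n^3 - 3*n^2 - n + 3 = (n - 3)*(n^2 - 1) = (n - 3)*(n + 1)*(n - 1)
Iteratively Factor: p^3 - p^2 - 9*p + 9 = (p - 3)*(p^2 + 2*p - 3) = (p - 3)*(p + 3)*(p - 1)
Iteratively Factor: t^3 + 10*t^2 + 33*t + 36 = (t + 3)*(t^2 + 7*t + 12) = (t + 3)^2*(t + 4)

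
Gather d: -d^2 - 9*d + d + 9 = -d^2 - 8*d + 9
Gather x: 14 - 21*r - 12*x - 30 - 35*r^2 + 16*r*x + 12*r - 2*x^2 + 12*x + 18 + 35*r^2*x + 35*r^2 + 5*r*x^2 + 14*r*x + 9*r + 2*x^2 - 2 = 5*r*x^2 + x*(35*r^2 + 30*r)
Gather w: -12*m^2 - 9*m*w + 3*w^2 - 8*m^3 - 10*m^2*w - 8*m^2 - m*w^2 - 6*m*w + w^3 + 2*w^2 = -8*m^3 - 20*m^2 + w^3 + w^2*(5 - m) + w*(-10*m^2 - 15*m)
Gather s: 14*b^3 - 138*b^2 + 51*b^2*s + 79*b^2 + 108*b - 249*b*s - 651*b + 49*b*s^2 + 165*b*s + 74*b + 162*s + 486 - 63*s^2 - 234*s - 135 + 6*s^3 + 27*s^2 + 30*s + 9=14*b^3 - 59*b^2 - 469*b + 6*s^3 + s^2*(49*b - 36) + s*(51*b^2 - 84*b - 42) + 360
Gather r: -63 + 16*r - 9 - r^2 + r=-r^2 + 17*r - 72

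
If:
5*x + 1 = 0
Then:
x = -1/5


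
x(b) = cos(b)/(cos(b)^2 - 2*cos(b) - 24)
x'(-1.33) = -0.04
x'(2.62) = 0.03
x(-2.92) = 0.05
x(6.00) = -0.04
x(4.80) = -0.00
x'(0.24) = 0.01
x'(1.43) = 0.04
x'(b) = (2*sin(b)*cos(b) - 2*sin(b))*cos(b)/(cos(b)^2 - 2*cos(b) - 24)^2 - sin(b)/(cos(b)^2 - 2*cos(b) - 24)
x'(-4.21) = 0.04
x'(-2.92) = -0.01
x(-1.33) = -0.01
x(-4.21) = 0.02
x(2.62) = 0.04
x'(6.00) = -0.01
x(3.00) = 0.05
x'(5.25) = -0.03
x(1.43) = -0.01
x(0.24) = -0.04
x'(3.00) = 0.01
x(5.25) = -0.02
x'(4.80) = -0.04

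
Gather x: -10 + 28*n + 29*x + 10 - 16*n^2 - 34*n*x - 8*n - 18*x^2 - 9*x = -16*n^2 + 20*n - 18*x^2 + x*(20 - 34*n)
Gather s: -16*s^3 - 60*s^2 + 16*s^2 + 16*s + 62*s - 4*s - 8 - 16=-16*s^3 - 44*s^2 + 74*s - 24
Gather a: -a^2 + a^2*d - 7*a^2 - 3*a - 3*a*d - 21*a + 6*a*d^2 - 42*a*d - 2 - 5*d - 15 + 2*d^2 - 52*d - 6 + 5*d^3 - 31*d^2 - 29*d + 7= a^2*(d - 8) + a*(6*d^2 - 45*d - 24) + 5*d^3 - 29*d^2 - 86*d - 16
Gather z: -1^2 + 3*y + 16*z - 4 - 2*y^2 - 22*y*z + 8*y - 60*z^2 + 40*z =-2*y^2 + 11*y - 60*z^2 + z*(56 - 22*y) - 5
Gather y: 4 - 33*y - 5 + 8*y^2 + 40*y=8*y^2 + 7*y - 1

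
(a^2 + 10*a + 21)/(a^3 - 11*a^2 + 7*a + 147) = (a + 7)/(a^2 - 14*a + 49)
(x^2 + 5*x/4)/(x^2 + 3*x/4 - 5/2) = x*(4*x + 5)/(4*x^2 + 3*x - 10)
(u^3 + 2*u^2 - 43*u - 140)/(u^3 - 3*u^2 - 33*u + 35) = (u + 4)/(u - 1)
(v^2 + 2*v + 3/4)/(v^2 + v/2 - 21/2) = (4*v^2 + 8*v + 3)/(2*(2*v^2 + v - 21))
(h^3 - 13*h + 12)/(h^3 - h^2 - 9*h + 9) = (h + 4)/(h + 3)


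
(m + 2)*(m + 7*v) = m^2 + 7*m*v + 2*m + 14*v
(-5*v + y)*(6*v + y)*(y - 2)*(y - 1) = -30*v^2*y^2 + 90*v^2*y - 60*v^2 + v*y^3 - 3*v*y^2 + 2*v*y + y^4 - 3*y^3 + 2*y^2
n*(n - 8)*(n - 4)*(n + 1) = n^4 - 11*n^3 + 20*n^2 + 32*n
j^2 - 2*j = j*(j - 2)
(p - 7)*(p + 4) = p^2 - 3*p - 28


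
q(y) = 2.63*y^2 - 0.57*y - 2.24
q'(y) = 5.26*y - 0.57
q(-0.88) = 0.30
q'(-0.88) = -5.20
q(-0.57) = -1.06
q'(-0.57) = -3.57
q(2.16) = 8.80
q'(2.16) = 10.79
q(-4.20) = 46.55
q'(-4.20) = -22.66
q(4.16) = 40.90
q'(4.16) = 21.31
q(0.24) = -2.23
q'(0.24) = 0.69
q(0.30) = -2.17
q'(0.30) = 1.01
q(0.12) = -2.27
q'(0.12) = 0.06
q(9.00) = 205.66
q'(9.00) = 46.77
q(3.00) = 19.72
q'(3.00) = 15.21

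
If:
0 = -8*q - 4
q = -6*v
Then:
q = -1/2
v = 1/12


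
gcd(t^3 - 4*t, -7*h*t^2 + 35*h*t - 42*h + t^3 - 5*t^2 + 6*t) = t - 2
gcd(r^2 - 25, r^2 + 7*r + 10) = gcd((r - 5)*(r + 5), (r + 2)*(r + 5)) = r + 5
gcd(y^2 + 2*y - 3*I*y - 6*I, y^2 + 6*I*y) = 1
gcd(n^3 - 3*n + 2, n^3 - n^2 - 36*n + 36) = n - 1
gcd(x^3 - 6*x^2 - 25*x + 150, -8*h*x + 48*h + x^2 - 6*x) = x - 6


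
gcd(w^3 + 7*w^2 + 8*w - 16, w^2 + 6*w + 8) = w + 4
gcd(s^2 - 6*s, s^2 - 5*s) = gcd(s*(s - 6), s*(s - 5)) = s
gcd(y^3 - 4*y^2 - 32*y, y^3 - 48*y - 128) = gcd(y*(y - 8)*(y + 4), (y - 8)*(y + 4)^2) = y^2 - 4*y - 32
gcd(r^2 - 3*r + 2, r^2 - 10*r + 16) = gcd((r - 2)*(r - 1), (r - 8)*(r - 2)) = r - 2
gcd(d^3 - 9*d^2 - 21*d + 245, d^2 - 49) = d - 7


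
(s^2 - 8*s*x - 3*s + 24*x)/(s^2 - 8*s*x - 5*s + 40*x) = (s - 3)/(s - 5)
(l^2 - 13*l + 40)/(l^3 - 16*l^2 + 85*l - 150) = (l - 8)/(l^2 - 11*l + 30)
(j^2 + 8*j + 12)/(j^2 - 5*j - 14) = (j + 6)/(j - 7)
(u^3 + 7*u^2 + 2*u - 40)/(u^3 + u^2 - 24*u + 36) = (u^2 + 9*u + 20)/(u^2 + 3*u - 18)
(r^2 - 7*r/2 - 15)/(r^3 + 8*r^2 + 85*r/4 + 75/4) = 2*(r - 6)/(2*r^2 + 11*r + 15)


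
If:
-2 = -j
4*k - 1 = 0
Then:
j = 2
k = 1/4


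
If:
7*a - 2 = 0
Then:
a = 2/7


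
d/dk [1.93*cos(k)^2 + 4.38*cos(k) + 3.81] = -(3.86*cos(k) + 4.38)*sin(k)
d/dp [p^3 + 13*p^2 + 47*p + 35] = 3*p^2 + 26*p + 47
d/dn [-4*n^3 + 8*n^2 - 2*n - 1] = -12*n^2 + 16*n - 2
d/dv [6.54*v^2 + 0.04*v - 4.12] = 13.08*v + 0.04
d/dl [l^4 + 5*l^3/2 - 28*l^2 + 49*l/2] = 4*l^3 + 15*l^2/2 - 56*l + 49/2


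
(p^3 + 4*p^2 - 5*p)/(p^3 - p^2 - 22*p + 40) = p*(p - 1)/(p^2 - 6*p + 8)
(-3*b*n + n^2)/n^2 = (-3*b + n)/n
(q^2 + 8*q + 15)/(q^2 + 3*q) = (q + 5)/q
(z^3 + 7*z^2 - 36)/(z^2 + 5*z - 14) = (z^2 + 9*z + 18)/(z + 7)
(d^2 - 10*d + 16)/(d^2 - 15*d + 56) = (d - 2)/(d - 7)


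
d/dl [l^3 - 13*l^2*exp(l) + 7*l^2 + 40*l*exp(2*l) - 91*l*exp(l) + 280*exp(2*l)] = -13*l^2*exp(l) + 3*l^2 + 80*l*exp(2*l) - 117*l*exp(l) + 14*l + 600*exp(2*l) - 91*exp(l)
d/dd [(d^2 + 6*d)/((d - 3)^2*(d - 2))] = (-d^3 - 15*d^2 + 24*d + 36)/(d^5 - 13*d^4 + 67*d^3 - 171*d^2 + 216*d - 108)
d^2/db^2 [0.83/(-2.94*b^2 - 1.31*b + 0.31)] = (14.348376*b^2 + 6.393324*b - 0.83*(5.88*b + 1.31)*(11.76*b + 2.62) - 1.512924)/(2.94*b^2 + 1.31*b - 0.31)^3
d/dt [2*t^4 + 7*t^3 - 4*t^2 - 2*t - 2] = 8*t^3 + 21*t^2 - 8*t - 2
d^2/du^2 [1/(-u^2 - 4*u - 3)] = 2*(u^2 + 4*u - 4*(u + 2)^2 + 3)/(u^2 + 4*u + 3)^3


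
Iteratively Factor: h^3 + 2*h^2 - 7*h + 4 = (h + 4)*(h^2 - 2*h + 1) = (h - 1)*(h + 4)*(h - 1)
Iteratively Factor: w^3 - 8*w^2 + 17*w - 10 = (w - 1)*(w^2 - 7*w + 10) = (w - 5)*(w - 1)*(w - 2)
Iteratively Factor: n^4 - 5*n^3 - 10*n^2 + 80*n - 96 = (n + 4)*(n^3 - 9*n^2 + 26*n - 24) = (n - 3)*(n + 4)*(n^2 - 6*n + 8) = (n - 4)*(n - 3)*(n + 4)*(n - 2)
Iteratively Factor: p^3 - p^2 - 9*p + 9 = (p + 3)*(p^2 - 4*p + 3) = (p - 1)*(p + 3)*(p - 3)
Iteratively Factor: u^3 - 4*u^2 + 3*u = (u - 3)*(u^2 - u) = (u - 3)*(u - 1)*(u)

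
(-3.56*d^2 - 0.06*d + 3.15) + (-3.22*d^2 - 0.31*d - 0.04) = -6.78*d^2 - 0.37*d + 3.11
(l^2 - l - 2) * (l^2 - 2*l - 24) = l^4 - 3*l^3 - 24*l^2 + 28*l + 48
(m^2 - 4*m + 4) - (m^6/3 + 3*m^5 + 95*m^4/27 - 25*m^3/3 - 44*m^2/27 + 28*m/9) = -m^6/3 - 3*m^5 - 95*m^4/27 + 25*m^3/3 + 71*m^2/27 - 64*m/9 + 4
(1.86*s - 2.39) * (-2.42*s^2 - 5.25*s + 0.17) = -4.5012*s^3 - 3.9812*s^2 + 12.8637*s - 0.4063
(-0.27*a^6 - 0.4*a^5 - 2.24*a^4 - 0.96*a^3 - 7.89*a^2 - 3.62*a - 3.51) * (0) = 0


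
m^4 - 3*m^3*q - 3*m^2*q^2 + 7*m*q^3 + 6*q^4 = (m - 3*q)*(m - 2*q)*(m + q)^2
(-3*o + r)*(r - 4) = -3*o*r + 12*o + r^2 - 4*r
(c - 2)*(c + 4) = c^2 + 2*c - 8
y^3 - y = y*(y - 1)*(y + 1)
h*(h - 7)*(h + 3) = h^3 - 4*h^2 - 21*h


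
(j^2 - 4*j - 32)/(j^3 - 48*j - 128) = 1/(j + 4)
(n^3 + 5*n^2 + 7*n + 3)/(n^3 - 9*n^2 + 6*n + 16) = (n^2 + 4*n + 3)/(n^2 - 10*n + 16)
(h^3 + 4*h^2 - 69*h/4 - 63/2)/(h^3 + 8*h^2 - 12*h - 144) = (h^2 - 2*h - 21/4)/(h^2 + 2*h - 24)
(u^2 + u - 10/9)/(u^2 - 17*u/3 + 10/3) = (u + 5/3)/(u - 5)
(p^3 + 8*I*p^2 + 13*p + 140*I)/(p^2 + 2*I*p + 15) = (p^2 + 3*I*p + 28)/(p - 3*I)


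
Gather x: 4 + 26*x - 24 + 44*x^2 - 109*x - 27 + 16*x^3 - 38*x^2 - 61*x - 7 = 16*x^3 + 6*x^2 - 144*x - 54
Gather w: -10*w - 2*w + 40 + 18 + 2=60 - 12*w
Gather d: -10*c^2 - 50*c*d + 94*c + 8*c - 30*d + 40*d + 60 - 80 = -10*c^2 + 102*c + d*(10 - 50*c) - 20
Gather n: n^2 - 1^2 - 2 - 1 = n^2 - 4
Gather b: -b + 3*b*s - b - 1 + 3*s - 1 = b*(3*s - 2) + 3*s - 2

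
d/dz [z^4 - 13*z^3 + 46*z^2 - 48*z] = 4*z^3 - 39*z^2 + 92*z - 48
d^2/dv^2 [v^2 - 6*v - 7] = 2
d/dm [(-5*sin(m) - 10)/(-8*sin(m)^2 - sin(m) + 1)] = 5*(-32*sin(m) + 4*cos(2*m) - 7)*cos(m)/(8*sin(m)^2 + sin(m) - 1)^2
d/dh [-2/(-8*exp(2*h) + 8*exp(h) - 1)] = (16 - 32*exp(h))*exp(h)/(8*exp(2*h) - 8*exp(h) + 1)^2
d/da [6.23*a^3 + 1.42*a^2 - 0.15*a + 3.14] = 18.69*a^2 + 2.84*a - 0.15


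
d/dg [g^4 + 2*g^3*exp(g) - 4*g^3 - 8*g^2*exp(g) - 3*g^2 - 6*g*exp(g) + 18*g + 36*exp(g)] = 2*g^3*exp(g) + 4*g^3 - 2*g^2*exp(g) - 12*g^2 - 22*g*exp(g) - 6*g + 30*exp(g) + 18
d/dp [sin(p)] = cos(p)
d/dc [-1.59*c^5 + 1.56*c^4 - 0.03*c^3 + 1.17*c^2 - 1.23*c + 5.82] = -7.95*c^4 + 6.24*c^3 - 0.09*c^2 + 2.34*c - 1.23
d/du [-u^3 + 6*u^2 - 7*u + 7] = -3*u^2 + 12*u - 7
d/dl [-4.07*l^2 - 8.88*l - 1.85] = -8.14*l - 8.88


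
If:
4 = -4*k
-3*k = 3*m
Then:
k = -1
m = 1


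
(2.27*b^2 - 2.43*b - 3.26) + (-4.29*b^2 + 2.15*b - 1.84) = -2.02*b^2 - 0.28*b - 5.1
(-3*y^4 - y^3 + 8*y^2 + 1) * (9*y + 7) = -27*y^5 - 30*y^4 + 65*y^3 + 56*y^2 + 9*y + 7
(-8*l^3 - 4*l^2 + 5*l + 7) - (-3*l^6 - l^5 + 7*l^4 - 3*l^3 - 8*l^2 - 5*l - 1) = 3*l^6 + l^5 - 7*l^4 - 5*l^3 + 4*l^2 + 10*l + 8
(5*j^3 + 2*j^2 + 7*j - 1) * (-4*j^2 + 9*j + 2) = -20*j^5 + 37*j^4 + 71*j^2 + 5*j - 2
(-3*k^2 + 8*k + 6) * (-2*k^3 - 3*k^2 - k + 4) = 6*k^5 - 7*k^4 - 33*k^3 - 38*k^2 + 26*k + 24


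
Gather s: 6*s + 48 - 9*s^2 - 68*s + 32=-9*s^2 - 62*s + 80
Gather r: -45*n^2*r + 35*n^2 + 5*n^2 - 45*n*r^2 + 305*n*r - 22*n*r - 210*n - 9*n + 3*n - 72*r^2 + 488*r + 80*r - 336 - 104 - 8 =40*n^2 - 216*n + r^2*(-45*n - 72) + r*(-45*n^2 + 283*n + 568) - 448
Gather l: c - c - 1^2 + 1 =0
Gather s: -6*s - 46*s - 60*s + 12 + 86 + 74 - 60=112 - 112*s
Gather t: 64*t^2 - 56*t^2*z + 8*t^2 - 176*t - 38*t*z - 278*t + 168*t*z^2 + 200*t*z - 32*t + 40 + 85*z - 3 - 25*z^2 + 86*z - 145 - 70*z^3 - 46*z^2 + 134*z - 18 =t^2*(72 - 56*z) + t*(168*z^2 + 162*z - 486) - 70*z^3 - 71*z^2 + 305*z - 126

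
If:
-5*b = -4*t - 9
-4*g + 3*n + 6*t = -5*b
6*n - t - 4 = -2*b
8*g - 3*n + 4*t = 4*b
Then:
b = 281/205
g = 819/820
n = 74/615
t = -22/41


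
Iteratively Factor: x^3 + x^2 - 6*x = (x)*(x^2 + x - 6) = x*(x - 2)*(x + 3)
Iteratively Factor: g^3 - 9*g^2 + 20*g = (g - 5)*(g^2 - 4*g) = g*(g - 5)*(g - 4)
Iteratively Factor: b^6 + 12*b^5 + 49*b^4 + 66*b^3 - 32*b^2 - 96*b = (b + 3)*(b^5 + 9*b^4 + 22*b^3 - 32*b) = b*(b + 3)*(b^4 + 9*b^3 + 22*b^2 - 32) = b*(b + 3)*(b + 4)*(b^3 + 5*b^2 + 2*b - 8) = b*(b + 2)*(b + 3)*(b + 4)*(b^2 + 3*b - 4) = b*(b + 2)*(b + 3)*(b + 4)^2*(b - 1)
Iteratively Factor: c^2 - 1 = (c - 1)*(c + 1)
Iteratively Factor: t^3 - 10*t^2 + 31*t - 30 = (t - 2)*(t^2 - 8*t + 15) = (t - 3)*(t - 2)*(t - 5)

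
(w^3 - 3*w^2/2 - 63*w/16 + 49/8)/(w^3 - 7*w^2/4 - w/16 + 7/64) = 4*(4*w^2 + w - 14)/(16*w^2 - 1)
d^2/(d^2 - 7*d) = d/(d - 7)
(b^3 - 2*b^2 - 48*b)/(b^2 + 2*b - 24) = b*(b - 8)/(b - 4)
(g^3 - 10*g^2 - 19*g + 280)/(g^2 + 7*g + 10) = (g^2 - 15*g + 56)/(g + 2)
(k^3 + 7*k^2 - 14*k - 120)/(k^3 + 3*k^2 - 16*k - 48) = (k^2 + 11*k + 30)/(k^2 + 7*k + 12)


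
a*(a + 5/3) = a^2 + 5*a/3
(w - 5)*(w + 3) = w^2 - 2*w - 15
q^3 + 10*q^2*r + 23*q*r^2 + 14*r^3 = (q + r)*(q + 2*r)*(q + 7*r)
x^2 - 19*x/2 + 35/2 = (x - 7)*(x - 5/2)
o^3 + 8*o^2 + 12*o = o*(o + 2)*(o + 6)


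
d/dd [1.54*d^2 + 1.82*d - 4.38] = 3.08*d + 1.82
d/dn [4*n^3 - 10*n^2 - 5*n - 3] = 12*n^2 - 20*n - 5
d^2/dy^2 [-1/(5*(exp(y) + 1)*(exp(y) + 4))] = (-4*exp(3*y) - 15*exp(2*y) - 9*exp(y) + 20)*exp(y)/(5*(exp(6*y) + 15*exp(5*y) + 87*exp(4*y) + 245*exp(3*y) + 348*exp(2*y) + 240*exp(y) + 64))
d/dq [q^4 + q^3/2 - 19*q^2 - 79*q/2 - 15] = 4*q^3 + 3*q^2/2 - 38*q - 79/2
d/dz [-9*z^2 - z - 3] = -18*z - 1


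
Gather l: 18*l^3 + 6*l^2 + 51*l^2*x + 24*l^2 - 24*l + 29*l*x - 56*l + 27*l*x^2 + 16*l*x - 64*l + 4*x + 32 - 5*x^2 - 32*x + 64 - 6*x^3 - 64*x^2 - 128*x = 18*l^3 + l^2*(51*x + 30) + l*(27*x^2 + 45*x - 144) - 6*x^3 - 69*x^2 - 156*x + 96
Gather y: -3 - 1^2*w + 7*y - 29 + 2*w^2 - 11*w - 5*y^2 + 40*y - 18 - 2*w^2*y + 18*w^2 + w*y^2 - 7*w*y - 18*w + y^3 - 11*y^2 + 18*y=20*w^2 - 30*w + y^3 + y^2*(w - 16) + y*(-2*w^2 - 7*w + 65) - 50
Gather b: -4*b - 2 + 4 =2 - 4*b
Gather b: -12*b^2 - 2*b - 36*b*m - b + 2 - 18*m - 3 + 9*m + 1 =-12*b^2 + b*(-36*m - 3) - 9*m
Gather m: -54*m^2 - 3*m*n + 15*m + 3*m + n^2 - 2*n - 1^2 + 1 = -54*m^2 + m*(18 - 3*n) + n^2 - 2*n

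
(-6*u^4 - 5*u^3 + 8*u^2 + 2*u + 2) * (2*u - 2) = -12*u^5 + 2*u^4 + 26*u^3 - 12*u^2 - 4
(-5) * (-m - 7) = 5*m + 35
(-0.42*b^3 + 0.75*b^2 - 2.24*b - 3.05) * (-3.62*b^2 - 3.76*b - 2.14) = 1.5204*b^5 - 1.1358*b^4 + 6.1876*b^3 + 17.8584*b^2 + 16.2616*b + 6.527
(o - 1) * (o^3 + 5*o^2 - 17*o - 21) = o^4 + 4*o^3 - 22*o^2 - 4*o + 21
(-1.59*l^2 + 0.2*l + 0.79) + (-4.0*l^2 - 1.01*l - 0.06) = -5.59*l^2 - 0.81*l + 0.73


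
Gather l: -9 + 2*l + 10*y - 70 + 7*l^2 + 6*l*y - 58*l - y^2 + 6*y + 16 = 7*l^2 + l*(6*y - 56) - y^2 + 16*y - 63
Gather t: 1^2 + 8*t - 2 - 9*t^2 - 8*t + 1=-9*t^2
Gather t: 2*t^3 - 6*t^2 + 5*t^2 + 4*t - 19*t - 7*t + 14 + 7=2*t^3 - t^2 - 22*t + 21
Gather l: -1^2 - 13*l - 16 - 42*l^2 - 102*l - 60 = -42*l^2 - 115*l - 77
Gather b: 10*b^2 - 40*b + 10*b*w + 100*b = 10*b^2 + b*(10*w + 60)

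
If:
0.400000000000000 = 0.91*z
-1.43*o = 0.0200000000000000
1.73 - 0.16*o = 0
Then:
No Solution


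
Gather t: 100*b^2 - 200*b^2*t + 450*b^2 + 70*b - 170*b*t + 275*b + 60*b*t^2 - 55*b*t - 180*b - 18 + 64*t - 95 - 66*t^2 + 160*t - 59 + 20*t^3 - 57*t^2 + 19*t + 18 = 550*b^2 + 165*b + 20*t^3 + t^2*(60*b - 123) + t*(-200*b^2 - 225*b + 243) - 154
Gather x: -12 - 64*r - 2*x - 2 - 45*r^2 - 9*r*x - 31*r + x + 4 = -45*r^2 - 95*r + x*(-9*r - 1) - 10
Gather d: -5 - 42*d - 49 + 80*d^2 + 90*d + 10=80*d^2 + 48*d - 44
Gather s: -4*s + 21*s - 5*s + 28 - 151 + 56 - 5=12*s - 72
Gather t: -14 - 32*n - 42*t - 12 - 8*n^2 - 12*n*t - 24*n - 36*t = -8*n^2 - 56*n + t*(-12*n - 78) - 26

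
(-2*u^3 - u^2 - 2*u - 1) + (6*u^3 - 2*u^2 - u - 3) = 4*u^3 - 3*u^2 - 3*u - 4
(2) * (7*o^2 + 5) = 14*o^2 + 10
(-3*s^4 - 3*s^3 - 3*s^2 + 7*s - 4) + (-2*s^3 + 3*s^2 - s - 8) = -3*s^4 - 5*s^3 + 6*s - 12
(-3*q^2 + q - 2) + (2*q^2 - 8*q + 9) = -q^2 - 7*q + 7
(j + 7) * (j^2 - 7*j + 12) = j^3 - 37*j + 84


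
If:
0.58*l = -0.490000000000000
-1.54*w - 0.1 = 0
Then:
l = -0.84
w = -0.06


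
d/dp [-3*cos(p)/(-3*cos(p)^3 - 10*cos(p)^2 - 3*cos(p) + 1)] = 48*(6*cos(p)^3 + 10*cos(p)^2 + 1)*sin(p)/(-40*sin(p)^2 + 21*cos(p) + 3*cos(3*p) + 36)^2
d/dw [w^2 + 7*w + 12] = 2*w + 7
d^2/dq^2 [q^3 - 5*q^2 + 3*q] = 6*q - 10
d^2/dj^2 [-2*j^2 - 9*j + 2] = -4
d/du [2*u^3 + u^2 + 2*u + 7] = 6*u^2 + 2*u + 2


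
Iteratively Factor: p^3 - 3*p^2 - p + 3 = (p - 3)*(p^2 - 1) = (p - 3)*(p - 1)*(p + 1)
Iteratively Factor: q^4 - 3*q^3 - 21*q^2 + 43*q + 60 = (q - 3)*(q^3 - 21*q - 20) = (q - 5)*(q - 3)*(q^2 + 5*q + 4) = (q - 5)*(q - 3)*(q + 4)*(q + 1)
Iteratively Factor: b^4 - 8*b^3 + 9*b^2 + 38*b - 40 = (b - 4)*(b^3 - 4*b^2 - 7*b + 10) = (b - 4)*(b - 1)*(b^2 - 3*b - 10) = (b - 5)*(b - 4)*(b - 1)*(b + 2)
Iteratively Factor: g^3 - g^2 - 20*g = (g)*(g^2 - g - 20) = g*(g - 5)*(g + 4)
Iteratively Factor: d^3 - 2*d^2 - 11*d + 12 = (d - 4)*(d^2 + 2*d - 3) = (d - 4)*(d - 1)*(d + 3)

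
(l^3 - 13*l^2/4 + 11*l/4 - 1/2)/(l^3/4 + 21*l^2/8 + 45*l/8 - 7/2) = 2*(4*l^3 - 13*l^2 + 11*l - 2)/(2*l^3 + 21*l^2 + 45*l - 28)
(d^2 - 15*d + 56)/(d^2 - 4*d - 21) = (d - 8)/(d + 3)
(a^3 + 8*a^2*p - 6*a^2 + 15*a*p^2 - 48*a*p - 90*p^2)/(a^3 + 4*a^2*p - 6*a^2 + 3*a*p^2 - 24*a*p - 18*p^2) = (a + 5*p)/(a + p)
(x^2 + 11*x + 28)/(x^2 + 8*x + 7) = (x + 4)/(x + 1)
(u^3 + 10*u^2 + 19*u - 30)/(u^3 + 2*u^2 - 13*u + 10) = (u + 6)/(u - 2)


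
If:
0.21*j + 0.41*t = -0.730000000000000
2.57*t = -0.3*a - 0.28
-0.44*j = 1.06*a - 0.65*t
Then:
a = 1.10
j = -3.01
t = -0.24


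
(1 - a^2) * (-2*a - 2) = 2*a^3 + 2*a^2 - 2*a - 2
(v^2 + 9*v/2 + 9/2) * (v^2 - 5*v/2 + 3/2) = v^4 + 2*v^3 - 21*v^2/4 - 9*v/2 + 27/4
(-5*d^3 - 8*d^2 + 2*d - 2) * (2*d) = -10*d^4 - 16*d^3 + 4*d^2 - 4*d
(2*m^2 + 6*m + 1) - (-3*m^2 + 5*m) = 5*m^2 + m + 1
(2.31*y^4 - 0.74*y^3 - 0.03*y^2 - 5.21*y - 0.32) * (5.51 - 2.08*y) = -4.8048*y^5 + 14.2673*y^4 - 4.015*y^3 + 10.6715*y^2 - 28.0415*y - 1.7632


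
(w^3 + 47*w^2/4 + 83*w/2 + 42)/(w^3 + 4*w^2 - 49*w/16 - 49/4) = 4*(w + 6)/(4*w - 7)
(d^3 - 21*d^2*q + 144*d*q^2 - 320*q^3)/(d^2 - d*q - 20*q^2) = (d^2 - 16*d*q + 64*q^2)/(d + 4*q)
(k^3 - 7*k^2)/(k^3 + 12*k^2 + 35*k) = k*(k - 7)/(k^2 + 12*k + 35)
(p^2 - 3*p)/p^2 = (p - 3)/p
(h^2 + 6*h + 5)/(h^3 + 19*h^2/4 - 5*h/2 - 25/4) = 4/(4*h - 5)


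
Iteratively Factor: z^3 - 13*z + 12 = (z - 3)*(z^2 + 3*z - 4) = (z - 3)*(z - 1)*(z + 4)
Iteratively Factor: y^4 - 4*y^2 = (y + 2)*(y^3 - 2*y^2) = (y - 2)*(y + 2)*(y^2) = y*(y - 2)*(y + 2)*(y)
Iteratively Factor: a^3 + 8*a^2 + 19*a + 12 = (a + 3)*(a^2 + 5*a + 4) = (a + 3)*(a + 4)*(a + 1)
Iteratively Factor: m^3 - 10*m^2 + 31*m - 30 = (m - 5)*(m^2 - 5*m + 6) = (m - 5)*(m - 3)*(m - 2)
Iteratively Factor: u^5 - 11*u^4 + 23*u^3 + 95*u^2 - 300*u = (u - 5)*(u^4 - 6*u^3 - 7*u^2 + 60*u) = (u - 5)*(u - 4)*(u^3 - 2*u^2 - 15*u) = u*(u - 5)*(u - 4)*(u^2 - 2*u - 15) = u*(u - 5)*(u - 4)*(u + 3)*(u - 5)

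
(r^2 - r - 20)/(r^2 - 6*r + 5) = (r + 4)/(r - 1)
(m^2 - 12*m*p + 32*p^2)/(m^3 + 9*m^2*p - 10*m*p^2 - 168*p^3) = (m - 8*p)/(m^2 + 13*m*p + 42*p^2)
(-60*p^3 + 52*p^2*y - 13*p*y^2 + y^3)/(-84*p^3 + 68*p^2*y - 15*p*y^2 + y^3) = (-5*p + y)/(-7*p + y)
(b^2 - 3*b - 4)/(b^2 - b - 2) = (b - 4)/(b - 2)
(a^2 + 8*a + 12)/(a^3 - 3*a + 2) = (a + 6)/(a^2 - 2*a + 1)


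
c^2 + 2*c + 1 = (c + 1)^2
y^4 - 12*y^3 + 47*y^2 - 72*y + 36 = (y - 6)*(y - 3)*(y - 2)*(y - 1)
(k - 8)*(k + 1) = k^2 - 7*k - 8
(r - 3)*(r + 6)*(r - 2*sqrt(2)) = r^3 - 2*sqrt(2)*r^2 + 3*r^2 - 18*r - 6*sqrt(2)*r + 36*sqrt(2)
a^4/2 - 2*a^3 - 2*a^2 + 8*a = a*(a/2 + 1)*(a - 4)*(a - 2)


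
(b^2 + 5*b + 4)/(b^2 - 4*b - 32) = (b + 1)/(b - 8)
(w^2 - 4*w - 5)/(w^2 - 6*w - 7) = (w - 5)/(w - 7)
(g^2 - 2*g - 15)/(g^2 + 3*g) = (g - 5)/g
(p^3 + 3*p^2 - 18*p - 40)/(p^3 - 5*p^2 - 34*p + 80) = (p^2 - 2*p - 8)/(p^2 - 10*p + 16)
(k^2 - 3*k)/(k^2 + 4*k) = (k - 3)/(k + 4)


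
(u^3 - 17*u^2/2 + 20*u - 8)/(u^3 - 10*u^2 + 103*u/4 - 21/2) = 2*(u^2 - 8*u + 16)/(2*u^2 - 19*u + 42)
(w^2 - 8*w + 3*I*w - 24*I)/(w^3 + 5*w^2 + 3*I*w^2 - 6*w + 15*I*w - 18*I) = (w - 8)/(w^2 + 5*w - 6)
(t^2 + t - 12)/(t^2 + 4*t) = (t - 3)/t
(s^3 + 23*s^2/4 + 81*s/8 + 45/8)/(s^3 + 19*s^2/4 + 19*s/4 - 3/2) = (8*s^2 + 22*s + 15)/(2*(4*s^2 + 7*s - 2))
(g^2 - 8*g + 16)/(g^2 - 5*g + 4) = (g - 4)/(g - 1)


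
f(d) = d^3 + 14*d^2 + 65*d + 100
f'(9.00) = 560.00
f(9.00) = 2548.00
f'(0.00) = 65.00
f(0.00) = 100.00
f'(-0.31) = 56.61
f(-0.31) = 81.17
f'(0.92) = 93.30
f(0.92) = 172.43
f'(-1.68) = 26.43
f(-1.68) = 25.57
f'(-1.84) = 23.64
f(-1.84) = 21.57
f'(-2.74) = 10.80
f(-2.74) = 6.44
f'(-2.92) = 8.82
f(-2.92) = 4.67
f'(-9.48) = 69.17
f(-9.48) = -109.99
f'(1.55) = 115.61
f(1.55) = 238.11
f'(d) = 3*d^2 + 28*d + 65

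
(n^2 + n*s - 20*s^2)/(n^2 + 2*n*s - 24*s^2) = (n + 5*s)/(n + 6*s)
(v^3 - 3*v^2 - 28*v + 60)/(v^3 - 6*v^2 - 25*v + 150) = (v - 2)/(v - 5)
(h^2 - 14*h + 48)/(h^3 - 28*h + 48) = (h^2 - 14*h + 48)/(h^3 - 28*h + 48)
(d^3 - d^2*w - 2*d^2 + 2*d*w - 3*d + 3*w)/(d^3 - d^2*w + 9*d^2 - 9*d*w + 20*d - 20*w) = (d^2 - 2*d - 3)/(d^2 + 9*d + 20)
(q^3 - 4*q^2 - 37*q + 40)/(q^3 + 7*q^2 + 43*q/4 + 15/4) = 4*(q^2 - 9*q + 8)/(4*q^2 + 8*q + 3)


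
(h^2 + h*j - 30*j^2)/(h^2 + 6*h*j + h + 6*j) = (h - 5*j)/(h + 1)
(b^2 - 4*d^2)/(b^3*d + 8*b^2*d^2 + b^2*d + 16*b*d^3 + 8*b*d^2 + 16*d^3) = (b^2 - 4*d^2)/(d*(b^3 + 8*b^2*d + b^2 + 16*b*d^2 + 8*b*d + 16*d^2))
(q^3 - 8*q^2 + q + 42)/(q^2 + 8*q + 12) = (q^2 - 10*q + 21)/(q + 6)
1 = 1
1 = 1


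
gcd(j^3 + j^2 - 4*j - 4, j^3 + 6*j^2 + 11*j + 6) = j^2 + 3*j + 2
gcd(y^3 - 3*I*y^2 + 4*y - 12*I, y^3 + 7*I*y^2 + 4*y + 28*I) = y^2 + 4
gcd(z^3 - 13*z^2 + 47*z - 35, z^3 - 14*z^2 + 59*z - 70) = z^2 - 12*z + 35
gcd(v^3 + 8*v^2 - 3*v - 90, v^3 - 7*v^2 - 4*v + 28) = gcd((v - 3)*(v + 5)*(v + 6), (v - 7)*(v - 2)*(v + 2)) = 1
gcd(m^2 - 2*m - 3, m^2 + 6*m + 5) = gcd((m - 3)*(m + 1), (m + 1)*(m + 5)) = m + 1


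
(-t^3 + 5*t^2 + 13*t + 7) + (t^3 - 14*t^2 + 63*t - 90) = -9*t^2 + 76*t - 83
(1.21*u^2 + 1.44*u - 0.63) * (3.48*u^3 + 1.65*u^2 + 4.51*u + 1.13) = 4.2108*u^5 + 7.0077*u^4 + 5.6407*u^3 + 6.8222*u^2 - 1.2141*u - 0.7119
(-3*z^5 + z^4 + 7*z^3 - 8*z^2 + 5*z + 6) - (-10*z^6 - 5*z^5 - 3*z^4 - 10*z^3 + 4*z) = 10*z^6 + 2*z^5 + 4*z^4 + 17*z^3 - 8*z^2 + z + 6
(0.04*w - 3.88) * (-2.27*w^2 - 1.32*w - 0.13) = -0.0908*w^3 + 8.7548*w^2 + 5.1164*w + 0.5044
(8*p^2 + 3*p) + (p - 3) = 8*p^2 + 4*p - 3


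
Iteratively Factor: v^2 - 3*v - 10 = (v + 2)*(v - 5)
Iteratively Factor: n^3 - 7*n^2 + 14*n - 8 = (n - 4)*(n^2 - 3*n + 2) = (n - 4)*(n - 1)*(n - 2)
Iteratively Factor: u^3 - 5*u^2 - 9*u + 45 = (u - 5)*(u^2 - 9) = (u - 5)*(u + 3)*(u - 3)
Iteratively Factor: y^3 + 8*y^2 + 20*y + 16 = (y + 4)*(y^2 + 4*y + 4) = (y + 2)*(y + 4)*(y + 2)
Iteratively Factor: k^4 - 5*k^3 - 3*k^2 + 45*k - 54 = (k - 3)*(k^3 - 2*k^2 - 9*k + 18) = (k - 3)^2*(k^2 + k - 6) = (k - 3)^2*(k + 3)*(k - 2)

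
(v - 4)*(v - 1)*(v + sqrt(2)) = v^3 - 5*v^2 + sqrt(2)*v^2 - 5*sqrt(2)*v + 4*v + 4*sqrt(2)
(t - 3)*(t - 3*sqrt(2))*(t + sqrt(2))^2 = t^4 - 3*t^3 - sqrt(2)*t^3 - 10*t^2 + 3*sqrt(2)*t^2 - 6*sqrt(2)*t + 30*t + 18*sqrt(2)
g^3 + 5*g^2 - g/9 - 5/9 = (g - 1/3)*(g + 1/3)*(g + 5)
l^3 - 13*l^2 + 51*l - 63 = (l - 7)*(l - 3)^2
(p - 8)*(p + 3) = p^2 - 5*p - 24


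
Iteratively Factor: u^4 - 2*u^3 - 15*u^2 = (u - 5)*(u^3 + 3*u^2) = (u - 5)*(u + 3)*(u^2) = u*(u - 5)*(u + 3)*(u)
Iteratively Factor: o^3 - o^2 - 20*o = (o - 5)*(o^2 + 4*o) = (o - 5)*(o + 4)*(o)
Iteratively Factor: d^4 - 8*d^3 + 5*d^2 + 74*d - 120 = (d - 4)*(d^3 - 4*d^2 - 11*d + 30) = (d - 4)*(d - 2)*(d^2 - 2*d - 15) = (d - 5)*(d - 4)*(d - 2)*(d + 3)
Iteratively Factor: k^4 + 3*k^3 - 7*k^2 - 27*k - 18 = (k + 2)*(k^3 + k^2 - 9*k - 9) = (k + 1)*(k + 2)*(k^2 - 9) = (k + 1)*(k + 2)*(k + 3)*(k - 3)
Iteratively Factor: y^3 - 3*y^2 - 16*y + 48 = (y + 4)*(y^2 - 7*y + 12) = (y - 3)*(y + 4)*(y - 4)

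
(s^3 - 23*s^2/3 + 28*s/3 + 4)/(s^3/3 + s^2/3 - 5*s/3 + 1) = (3*s^3 - 23*s^2 + 28*s + 12)/(s^3 + s^2 - 5*s + 3)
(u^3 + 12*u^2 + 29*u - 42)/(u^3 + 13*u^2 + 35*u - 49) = (u + 6)/(u + 7)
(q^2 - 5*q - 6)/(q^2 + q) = (q - 6)/q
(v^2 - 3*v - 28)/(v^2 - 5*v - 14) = (v + 4)/(v + 2)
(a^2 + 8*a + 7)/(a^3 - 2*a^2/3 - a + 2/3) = 3*(a + 7)/(3*a^2 - 5*a + 2)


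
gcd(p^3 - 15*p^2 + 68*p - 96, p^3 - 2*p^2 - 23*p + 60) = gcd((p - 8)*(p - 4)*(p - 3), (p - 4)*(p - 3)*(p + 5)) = p^2 - 7*p + 12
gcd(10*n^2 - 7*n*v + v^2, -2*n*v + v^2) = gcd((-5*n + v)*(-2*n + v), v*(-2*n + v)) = -2*n + v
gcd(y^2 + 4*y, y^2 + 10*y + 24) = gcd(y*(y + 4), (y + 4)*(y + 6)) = y + 4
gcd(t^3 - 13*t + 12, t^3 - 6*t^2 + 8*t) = 1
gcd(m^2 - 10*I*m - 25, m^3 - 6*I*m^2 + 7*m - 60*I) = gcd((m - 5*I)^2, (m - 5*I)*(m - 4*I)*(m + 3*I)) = m - 5*I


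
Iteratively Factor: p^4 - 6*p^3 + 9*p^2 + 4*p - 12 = (p - 2)*(p^3 - 4*p^2 + p + 6) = (p - 3)*(p - 2)*(p^2 - p - 2) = (p - 3)*(p - 2)*(p + 1)*(p - 2)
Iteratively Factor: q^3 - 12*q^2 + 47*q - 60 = (q - 3)*(q^2 - 9*q + 20) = (q - 5)*(q - 3)*(q - 4)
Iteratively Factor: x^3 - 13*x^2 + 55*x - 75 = (x - 5)*(x^2 - 8*x + 15) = (x - 5)*(x - 3)*(x - 5)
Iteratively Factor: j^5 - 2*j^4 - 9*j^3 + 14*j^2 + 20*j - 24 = (j + 2)*(j^4 - 4*j^3 - j^2 + 16*j - 12) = (j + 2)^2*(j^3 - 6*j^2 + 11*j - 6) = (j - 2)*(j + 2)^2*(j^2 - 4*j + 3) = (j - 3)*(j - 2)*(j + 2)^2*(j - 1)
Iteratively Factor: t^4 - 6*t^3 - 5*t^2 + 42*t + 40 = (t + 1)*(t^3 - 7*t^2 + 2*t + 40) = (t - 4)*(t + 1)*(t^2 - 3*t - 10) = (t - 5)*(t - 4)*(t + 1)*(t + 2)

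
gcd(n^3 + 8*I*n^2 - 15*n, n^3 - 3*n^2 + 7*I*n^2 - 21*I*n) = n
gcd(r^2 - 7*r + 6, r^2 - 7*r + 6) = r^2 - 7*r + 6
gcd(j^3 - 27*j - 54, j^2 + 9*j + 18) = j + 3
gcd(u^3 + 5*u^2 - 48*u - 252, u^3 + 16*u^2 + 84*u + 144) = u^2 + 12*u + 36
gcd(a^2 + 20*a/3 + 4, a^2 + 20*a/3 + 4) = a^2 + 20*a/3 + 4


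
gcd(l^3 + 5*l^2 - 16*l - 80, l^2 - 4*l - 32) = l + 4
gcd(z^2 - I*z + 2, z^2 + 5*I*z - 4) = z + I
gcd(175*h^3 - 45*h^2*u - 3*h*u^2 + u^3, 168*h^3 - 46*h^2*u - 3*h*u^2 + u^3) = 7*h + u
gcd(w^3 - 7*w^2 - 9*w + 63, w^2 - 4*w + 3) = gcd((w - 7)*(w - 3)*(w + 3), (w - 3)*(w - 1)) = w - 3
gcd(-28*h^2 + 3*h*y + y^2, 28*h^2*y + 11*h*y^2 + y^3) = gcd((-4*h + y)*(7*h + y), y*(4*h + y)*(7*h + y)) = 7*h + y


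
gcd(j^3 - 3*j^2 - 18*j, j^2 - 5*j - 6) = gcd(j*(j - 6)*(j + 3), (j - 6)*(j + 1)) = j - 6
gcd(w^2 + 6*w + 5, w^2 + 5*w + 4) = w + 1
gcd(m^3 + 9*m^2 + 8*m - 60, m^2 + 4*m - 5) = m + 5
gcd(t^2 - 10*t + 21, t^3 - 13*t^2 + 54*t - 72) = t - 3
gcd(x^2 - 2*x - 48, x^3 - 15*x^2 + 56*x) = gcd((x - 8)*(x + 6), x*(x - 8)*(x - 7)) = x - 8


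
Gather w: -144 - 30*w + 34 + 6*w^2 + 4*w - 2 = 6*w^2 - 26*w - 112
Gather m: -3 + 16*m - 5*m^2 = -5*m^2 + 16*m - 3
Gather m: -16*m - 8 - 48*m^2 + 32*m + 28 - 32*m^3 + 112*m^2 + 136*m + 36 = -32*m^3 + 64*m^2 + 152*m + 56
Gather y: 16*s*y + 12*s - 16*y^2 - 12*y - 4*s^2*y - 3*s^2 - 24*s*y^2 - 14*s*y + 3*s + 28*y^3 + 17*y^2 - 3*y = -3*s^2 + 15*s + 28*y^3 + y^2*(1 - 24*s) + y*(-4*s^2 + 2*s - 15)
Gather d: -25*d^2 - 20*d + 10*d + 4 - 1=-25*d^2 - 10*d + 3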